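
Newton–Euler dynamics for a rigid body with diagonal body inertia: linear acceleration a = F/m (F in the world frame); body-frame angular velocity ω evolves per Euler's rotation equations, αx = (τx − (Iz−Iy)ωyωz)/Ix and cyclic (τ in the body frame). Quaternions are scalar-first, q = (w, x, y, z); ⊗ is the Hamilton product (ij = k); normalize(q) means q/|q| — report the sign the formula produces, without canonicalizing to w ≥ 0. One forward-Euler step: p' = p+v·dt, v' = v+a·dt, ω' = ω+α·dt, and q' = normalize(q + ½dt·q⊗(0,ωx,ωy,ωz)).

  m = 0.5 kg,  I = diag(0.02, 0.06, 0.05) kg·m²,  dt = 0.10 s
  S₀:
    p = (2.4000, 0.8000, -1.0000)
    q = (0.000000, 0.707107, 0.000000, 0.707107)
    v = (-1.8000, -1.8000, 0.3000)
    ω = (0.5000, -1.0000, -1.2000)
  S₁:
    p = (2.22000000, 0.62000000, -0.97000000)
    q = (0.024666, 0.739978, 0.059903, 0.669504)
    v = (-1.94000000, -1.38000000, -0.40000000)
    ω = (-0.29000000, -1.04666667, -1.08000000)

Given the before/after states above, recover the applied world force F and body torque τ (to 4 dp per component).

rate change Δω = (-0.79000000, -0.04666667, 0.12000000)
I·α + gyro = (-0.1700, -0.0100, 0.0400)
v₁ − v₀ = (-0.14000000, 0.42000000, -0.70000000)
m·(v₁−v₀)/dt = (-0.7000, 2.1000, -3.5000)

F = (-0.7000, 2.1000, -3.5000)
τ = (-0.1700, -0.0100, 0.0400)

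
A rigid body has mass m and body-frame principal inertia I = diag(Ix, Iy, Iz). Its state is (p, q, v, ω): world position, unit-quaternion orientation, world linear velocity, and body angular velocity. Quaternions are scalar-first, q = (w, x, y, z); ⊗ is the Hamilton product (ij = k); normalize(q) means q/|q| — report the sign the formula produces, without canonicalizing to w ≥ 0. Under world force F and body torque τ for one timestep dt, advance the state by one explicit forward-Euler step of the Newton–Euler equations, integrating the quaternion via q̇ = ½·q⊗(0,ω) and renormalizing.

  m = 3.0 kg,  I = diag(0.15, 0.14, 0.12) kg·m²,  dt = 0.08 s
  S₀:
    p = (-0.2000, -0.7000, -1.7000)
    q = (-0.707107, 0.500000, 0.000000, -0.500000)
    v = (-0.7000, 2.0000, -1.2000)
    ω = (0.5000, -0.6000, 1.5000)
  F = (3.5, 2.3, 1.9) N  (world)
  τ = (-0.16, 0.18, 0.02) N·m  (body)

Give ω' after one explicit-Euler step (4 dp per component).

ω' = (0.4051, -0.5100, 1.5113)

precession coupling ω×(Iω) = (0.0180, 0.0225, 0.0030)
angular accel α = (-1.1867, 1.1250, 0.1417)
new body rate ω' = (0.4051, -0.5100, 1.5113)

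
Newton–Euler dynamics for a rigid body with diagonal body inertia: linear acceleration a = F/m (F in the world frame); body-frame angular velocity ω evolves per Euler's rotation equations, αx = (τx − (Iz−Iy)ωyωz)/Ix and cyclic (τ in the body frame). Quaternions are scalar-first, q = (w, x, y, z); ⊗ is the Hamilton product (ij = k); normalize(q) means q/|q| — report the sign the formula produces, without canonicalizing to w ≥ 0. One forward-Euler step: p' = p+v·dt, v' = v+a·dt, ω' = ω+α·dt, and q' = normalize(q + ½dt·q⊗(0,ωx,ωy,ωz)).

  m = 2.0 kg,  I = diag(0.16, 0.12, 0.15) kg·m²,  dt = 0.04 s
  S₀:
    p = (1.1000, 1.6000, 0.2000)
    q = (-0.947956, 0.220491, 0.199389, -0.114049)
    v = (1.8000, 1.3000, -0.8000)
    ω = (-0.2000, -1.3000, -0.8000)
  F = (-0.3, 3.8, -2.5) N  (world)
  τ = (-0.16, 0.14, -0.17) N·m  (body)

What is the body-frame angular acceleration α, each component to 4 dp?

precession coupling ω×(Iω) = (0.0312, 0.0016, -0.0104)
angular accel α = (-1.1950, 1.1533, -1.0640)

α = (-1.1950, 1.1533, -1.0640)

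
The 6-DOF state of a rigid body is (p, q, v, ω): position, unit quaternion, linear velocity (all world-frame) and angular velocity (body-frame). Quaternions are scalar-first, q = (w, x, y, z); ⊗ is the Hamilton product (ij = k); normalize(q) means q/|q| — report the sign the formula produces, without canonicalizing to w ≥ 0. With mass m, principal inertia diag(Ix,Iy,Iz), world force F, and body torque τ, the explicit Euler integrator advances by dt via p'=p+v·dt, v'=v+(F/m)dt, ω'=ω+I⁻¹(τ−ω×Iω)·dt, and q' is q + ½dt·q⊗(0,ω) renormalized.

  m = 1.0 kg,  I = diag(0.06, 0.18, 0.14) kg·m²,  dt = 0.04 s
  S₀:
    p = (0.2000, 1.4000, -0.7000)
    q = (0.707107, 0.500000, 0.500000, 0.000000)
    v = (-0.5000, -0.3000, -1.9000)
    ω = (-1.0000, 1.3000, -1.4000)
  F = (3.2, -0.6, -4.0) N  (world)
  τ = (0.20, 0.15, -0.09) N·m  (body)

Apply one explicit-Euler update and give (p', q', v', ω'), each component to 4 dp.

p' = (0.1800, 1.3880, -0.7760)
q' = (0.7035, 0.4714, 0.5319, 0.0032)
v' = (-0.3720, -0.3240, -2.0600)
ω' = (-0.9152, 1.3582, -1.3811)

α = I⁻¹(τ − ω×Iω) = (2.1200, 1.4556, 0.4714)
new body rate ω' = (-0.9152, 1.3582, -1.3811)
2q̇ = q⊗(0,ω) = (-0.1500000, -1.4071070, 1.6192391, 0.1600502)
q' = normalize(q + ½dt·q⊗(0,ω)) = (0.7035, 0.4714, 0.5319, 0.0032)
linear accel F/m = (3.2000, -0.6000, -4.0000)
p + v·dt = (0.1800, 1.3880, -0.7760)
v + (F/m)dt = (-0.3720, -0.3240, -2.0600)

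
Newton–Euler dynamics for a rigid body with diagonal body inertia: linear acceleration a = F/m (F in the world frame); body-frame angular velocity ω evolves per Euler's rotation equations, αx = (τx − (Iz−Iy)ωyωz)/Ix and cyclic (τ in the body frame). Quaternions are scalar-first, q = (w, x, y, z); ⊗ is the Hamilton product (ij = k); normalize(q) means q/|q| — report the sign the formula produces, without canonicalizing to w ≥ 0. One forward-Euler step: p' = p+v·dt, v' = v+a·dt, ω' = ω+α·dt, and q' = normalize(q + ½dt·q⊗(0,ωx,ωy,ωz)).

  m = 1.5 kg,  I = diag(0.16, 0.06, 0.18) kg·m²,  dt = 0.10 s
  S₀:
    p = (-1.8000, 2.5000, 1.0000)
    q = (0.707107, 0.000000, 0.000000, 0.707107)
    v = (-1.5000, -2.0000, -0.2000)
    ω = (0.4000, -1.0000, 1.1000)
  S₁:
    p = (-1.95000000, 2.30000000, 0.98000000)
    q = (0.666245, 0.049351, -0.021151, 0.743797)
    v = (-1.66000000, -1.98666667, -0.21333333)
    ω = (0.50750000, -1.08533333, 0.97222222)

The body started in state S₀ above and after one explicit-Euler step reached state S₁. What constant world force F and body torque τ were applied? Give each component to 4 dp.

F = (-2.4000, 0.2000, -0.2000)
τ = (0.0400, -0.0600, -0.1900)

velocity change Δv = (-0.16000000, 0.01333333, -0.01333333)
applied force F = (-2.4000, 0.2000, -0.2000)
ω₁ − ω₀ = (0.10750000, -0.08533333, -0.12777778)
I·α + gyro = (0.0400, -0.0600, -0.1900)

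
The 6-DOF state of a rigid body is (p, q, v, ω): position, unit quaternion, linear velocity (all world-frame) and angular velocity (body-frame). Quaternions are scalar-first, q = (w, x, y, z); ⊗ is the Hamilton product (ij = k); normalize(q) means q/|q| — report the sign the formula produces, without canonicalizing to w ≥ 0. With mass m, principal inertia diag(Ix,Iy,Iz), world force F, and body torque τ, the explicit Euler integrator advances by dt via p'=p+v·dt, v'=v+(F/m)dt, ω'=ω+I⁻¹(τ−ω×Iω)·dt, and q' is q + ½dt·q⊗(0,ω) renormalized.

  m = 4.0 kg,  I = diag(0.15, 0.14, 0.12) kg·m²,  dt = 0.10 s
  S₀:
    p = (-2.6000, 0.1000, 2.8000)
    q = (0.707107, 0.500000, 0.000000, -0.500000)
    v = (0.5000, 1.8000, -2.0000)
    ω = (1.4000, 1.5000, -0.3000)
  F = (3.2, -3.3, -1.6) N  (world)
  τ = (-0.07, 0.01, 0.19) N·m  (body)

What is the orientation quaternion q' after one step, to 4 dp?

q' = (0.6611, 0.5839, 0.0254, -0.4706)

q⊗(0,ω) = (-0.8500000, 1.7399498, 0.5106605, 0.5378679)
q + ½dt·q⊗(0,ω), renormalized = (0.6611, 0.5839, 0.0254, -0.4706)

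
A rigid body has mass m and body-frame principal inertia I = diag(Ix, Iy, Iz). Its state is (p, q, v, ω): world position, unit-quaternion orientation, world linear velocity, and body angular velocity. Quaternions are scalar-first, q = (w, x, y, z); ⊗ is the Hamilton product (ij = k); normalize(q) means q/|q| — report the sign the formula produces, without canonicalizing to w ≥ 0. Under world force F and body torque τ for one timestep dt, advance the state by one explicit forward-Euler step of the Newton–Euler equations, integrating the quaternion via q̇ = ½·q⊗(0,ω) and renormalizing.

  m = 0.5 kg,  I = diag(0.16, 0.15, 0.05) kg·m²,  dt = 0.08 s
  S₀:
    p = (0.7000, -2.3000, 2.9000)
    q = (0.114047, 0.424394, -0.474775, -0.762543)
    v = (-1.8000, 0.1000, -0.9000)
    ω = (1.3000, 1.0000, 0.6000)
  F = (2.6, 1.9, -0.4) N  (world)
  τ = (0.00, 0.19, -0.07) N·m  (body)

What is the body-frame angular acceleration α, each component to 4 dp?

α = (0.3750, 0.6947, -1.1400)

precession coupling ω×(Iω) = (-0.0600, 0.0858, -0.0130)
angular accel α = (0.3750, 0.6947, -1.1400)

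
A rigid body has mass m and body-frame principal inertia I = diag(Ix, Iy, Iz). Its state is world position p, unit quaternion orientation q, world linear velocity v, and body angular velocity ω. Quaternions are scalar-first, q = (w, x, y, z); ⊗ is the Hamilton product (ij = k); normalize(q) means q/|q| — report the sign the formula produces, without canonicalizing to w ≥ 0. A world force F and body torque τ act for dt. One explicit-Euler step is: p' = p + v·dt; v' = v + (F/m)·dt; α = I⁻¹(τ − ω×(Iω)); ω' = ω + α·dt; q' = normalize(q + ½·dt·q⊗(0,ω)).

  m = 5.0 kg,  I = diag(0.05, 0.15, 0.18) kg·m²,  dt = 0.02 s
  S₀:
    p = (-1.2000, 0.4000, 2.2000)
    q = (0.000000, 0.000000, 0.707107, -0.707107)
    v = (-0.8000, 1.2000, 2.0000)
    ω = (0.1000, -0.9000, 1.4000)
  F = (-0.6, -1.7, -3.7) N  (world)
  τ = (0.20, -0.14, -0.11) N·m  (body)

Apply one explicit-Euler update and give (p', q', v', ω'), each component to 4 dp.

p' = (-1.2160, 0.4240, 2.2400)
q' = (0.0163, 0.0035, 0.7063, -0.7077)
v' = (-0.8024, 1.1932, 1.9852)
ω' = (0.1951, -0.9162, 1.3888)

ω×(Iω) gyroscopic = (-0.0378, -0.0182, -0.0090)
α = I⁻¹(τ − ω×Iω) = (4.7560, -0.8120, -0.5611)
new body rate ω' = (0.1951, -0.9162, 1.3888)
q⊗(0,ω) = (1.6263461, 0.3535535, -0.0707107, -0.0707107)
q' = normalize(q + ½dt·q⊗(0,ω)) = (0.0163, 0.0035, 0.7063, -0.7077)
p' = p + v·dt = (-1.2160, 0.4240, 2.2400)
v' = v + a·dt = (-0.8024, 1.1932, 1.9852)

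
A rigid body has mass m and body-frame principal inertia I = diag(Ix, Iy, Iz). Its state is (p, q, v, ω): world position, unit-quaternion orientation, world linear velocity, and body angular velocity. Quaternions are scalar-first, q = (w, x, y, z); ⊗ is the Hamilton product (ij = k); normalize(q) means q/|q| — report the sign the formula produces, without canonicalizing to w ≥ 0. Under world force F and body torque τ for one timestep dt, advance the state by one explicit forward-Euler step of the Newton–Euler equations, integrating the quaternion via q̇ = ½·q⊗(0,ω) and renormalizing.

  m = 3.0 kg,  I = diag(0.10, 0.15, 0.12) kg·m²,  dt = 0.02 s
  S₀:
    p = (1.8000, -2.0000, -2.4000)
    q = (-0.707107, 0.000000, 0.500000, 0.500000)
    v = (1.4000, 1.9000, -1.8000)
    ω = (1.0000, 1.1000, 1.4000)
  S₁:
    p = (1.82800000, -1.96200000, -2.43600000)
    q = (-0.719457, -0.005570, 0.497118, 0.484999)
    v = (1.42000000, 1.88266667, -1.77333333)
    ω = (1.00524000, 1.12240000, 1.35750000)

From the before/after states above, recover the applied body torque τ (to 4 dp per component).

τ = (-0.0200, 0.1400, -0.2000)

ω₁ − ω₀ = (0.00524000, 0.02240000, -0.04250000)
precession coupling = (-0.0462, -0.0280, 0.0550)
applied torque τ = (-0.0200, 0.1400, -0.2000)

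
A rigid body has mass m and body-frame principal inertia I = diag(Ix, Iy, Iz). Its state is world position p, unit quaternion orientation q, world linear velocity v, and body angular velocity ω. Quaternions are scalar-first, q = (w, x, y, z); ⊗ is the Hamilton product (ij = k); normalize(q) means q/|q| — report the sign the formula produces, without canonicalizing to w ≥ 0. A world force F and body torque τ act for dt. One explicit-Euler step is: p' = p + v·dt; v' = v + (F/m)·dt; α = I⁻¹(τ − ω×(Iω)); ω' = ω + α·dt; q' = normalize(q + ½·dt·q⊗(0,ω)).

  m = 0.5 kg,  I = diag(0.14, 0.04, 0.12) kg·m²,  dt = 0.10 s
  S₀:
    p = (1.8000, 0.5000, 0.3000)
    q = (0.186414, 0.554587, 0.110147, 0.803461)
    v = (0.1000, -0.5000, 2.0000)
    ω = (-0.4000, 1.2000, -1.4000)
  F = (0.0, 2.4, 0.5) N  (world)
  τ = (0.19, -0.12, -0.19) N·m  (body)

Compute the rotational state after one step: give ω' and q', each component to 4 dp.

ω' = (-0.1683, 0.8720, -1.5983)
q' = (0.2460, 0.4928, 0.1434, 0.8222)

gyro term ω×Iω = (-0.1344, 0.0112, 0.0480)
angular accel α = (2.3171, -3.2800, -1.9833)
ω' = ω + α·dt = (-0.1683, 0.8720, -1.5983)
2q̇ = q⊗(0,ω) = (1.2145038, -1.1929246, 0.6787342, 0.4485836)
updated quaternion q' = (0.2460, 0.4928, 0.1434, 0.8222)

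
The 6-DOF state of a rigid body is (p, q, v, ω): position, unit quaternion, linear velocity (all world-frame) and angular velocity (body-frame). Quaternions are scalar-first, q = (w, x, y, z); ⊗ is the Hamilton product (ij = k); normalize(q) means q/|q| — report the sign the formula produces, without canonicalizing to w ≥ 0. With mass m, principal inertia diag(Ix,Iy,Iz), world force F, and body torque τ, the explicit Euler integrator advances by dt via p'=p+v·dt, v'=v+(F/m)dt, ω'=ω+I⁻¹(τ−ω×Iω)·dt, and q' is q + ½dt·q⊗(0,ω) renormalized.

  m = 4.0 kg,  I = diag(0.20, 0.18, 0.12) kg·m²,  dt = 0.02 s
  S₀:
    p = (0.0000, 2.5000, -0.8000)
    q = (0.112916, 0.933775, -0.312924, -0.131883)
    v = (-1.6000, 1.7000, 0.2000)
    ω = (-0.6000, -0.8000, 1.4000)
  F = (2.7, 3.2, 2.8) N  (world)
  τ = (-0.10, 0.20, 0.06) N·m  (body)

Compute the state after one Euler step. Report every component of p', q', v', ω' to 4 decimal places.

linear accel F/m = (0.6750, 0.8000, 0.7000)
p + v·dt = (-0.0320, 2.5340, -0.7960)
new velocity v' = (-1.5865, 1.7160, 0.2140)
ω×(Iω) gyroscopic = (0.0672, -0.0672, -0.0096)
(τ − ω×Iω)/I = (-0.8360, 1.4844, 0.5800)
ω + α·dt = (-0.6167, -0.7703, 1.4116)
2q̇ = q⊗(0,ω) = (0.4945620, -0.6113496, -1.3184880, -0.7766920)
q' = normalize(q + ½dt·q⊗(0,ω)) = (0.1178, 0.9275, -0.3261, -0.1396)

p' = (-0.0320, 2.5340, -0.7960)
q' = (0.1178, 0.9275, -0.3261, -0.1396)
v' = (-1.5865, 1.7160, 0.2140)
ω' = (-0.6167, -0.7703, 1.4116)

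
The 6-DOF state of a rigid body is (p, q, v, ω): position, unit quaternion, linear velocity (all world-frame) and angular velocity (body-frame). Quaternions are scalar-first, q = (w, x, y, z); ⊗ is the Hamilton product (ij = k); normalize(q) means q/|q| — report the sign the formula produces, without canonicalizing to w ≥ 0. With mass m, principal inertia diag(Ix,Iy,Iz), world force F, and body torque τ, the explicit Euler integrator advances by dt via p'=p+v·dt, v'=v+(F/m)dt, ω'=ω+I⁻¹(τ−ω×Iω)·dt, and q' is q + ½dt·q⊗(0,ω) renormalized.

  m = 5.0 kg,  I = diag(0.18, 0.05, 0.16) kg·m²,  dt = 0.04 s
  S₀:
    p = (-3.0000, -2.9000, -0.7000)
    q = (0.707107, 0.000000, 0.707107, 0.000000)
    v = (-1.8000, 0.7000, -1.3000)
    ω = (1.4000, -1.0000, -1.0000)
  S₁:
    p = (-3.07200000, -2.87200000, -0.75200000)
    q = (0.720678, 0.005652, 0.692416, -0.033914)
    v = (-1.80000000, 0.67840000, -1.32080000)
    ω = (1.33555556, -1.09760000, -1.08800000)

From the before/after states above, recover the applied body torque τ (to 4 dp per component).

rate change Δω = (-0.06444444, -0.09760000, -0.08800000)
τ = I·(Δω/dt) + ω₀×(Iω₀) = (-0.1800, -0.1500, -0.1700)

τ = (-0.1800, -0.1500, -0.1700)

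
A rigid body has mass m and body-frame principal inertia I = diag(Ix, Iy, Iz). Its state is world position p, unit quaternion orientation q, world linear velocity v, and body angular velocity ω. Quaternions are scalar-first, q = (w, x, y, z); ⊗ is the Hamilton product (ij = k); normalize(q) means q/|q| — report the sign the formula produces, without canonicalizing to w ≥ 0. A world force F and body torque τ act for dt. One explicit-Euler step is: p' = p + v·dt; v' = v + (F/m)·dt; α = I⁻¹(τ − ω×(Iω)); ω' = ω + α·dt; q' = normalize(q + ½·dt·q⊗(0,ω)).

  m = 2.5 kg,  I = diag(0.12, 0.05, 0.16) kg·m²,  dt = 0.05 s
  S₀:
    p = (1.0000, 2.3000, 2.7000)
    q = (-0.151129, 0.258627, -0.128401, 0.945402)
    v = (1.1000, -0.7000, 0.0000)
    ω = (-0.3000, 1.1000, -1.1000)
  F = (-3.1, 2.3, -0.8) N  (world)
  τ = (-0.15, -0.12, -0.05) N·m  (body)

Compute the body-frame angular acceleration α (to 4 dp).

α = (-0.1408, -2.1360, -0.4569)

precession coupling ω×(Iω) = (-0.1331, -0.0132, 0.0231)
angular accel α = (-0.1408, -2.1360, -0.4569)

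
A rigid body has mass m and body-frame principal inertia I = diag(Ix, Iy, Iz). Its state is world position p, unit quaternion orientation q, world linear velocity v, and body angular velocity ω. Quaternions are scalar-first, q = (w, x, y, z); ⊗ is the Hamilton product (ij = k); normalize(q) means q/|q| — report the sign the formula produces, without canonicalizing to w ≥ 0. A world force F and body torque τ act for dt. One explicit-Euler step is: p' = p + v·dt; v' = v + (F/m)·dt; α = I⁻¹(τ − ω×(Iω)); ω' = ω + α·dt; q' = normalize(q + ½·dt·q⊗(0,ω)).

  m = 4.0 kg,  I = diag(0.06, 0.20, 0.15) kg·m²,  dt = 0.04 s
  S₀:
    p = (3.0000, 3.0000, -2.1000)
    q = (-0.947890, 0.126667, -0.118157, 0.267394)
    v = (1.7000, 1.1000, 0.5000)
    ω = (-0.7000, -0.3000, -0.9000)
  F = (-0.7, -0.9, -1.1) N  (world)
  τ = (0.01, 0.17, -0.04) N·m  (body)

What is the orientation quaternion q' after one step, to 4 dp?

Hamilton product q⊗(0,ω) = (0.2938744, 0.8500825, 0.2111915, 0.7323910)
q + ½dt·q⊗(0,ω), renormalized = (-0.9418, 0.1436, -0.1139, 0.2820)

q' = (-0.9418, 0.1436, -0.1139, 0.2820)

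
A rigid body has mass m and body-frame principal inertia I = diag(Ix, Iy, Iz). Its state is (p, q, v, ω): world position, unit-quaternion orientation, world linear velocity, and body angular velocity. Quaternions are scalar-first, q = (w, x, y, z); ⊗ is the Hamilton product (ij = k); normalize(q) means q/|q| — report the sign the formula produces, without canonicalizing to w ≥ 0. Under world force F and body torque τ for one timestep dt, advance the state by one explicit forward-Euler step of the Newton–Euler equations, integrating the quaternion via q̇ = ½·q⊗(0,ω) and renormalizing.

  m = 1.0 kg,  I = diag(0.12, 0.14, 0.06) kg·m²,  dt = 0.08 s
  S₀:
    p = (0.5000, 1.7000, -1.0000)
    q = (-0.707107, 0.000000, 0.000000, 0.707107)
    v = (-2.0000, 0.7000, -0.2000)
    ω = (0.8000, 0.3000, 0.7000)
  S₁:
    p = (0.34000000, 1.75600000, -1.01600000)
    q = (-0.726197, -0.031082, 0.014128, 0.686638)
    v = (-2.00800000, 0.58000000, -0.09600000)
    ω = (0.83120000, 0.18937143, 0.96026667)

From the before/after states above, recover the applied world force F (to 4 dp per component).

Δv = v₁−v₀ = (-0.00800000, -0.12000000, 0.10400000)
applied force F = (-0.1000, -1.5000, 1.3000)

F = (-0.1000, -1.5000, 1.3000)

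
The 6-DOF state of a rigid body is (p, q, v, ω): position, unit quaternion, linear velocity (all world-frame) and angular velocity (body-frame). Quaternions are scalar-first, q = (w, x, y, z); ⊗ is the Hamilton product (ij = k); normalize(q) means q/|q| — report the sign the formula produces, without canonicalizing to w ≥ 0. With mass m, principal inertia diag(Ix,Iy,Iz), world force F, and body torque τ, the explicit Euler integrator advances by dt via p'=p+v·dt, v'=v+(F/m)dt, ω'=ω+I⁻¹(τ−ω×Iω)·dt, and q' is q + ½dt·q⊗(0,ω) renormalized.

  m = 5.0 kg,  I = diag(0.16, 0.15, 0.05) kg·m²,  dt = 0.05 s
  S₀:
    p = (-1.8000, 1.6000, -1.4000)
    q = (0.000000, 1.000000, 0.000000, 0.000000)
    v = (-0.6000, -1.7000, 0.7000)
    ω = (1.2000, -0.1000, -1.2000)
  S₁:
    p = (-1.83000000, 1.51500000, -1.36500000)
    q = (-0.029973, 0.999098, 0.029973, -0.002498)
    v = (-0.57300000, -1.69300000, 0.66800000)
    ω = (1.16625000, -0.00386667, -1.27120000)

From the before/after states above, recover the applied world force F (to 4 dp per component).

F = (2.7000, 0.7000, -3.2000)

Δv = v₁−v₀ = (0.02700000, 0.00700000, -0.03200000)
F = m·Δv/dt = (2.7000, 0.7000, -3.2000)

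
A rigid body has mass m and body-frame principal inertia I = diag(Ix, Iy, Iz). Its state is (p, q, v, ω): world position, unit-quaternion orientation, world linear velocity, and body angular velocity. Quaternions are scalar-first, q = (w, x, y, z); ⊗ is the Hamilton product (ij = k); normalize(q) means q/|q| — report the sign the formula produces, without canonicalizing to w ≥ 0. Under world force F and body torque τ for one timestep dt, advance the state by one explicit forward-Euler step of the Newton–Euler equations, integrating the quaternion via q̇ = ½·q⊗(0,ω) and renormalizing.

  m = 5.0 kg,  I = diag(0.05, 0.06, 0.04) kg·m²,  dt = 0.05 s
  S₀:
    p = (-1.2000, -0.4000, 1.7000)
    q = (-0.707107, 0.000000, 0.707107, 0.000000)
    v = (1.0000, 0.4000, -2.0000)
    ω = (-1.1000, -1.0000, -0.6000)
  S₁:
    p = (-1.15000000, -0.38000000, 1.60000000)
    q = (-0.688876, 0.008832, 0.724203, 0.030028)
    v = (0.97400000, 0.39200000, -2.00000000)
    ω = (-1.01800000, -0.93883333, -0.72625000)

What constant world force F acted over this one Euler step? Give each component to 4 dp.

F = (-2.6000, -0.8000, 0.0000)

velocity change Δv = (-0.02600000, -0.00800000, 0.00000000)
applied force F = (-2.6000, -0.8000, 0.0000)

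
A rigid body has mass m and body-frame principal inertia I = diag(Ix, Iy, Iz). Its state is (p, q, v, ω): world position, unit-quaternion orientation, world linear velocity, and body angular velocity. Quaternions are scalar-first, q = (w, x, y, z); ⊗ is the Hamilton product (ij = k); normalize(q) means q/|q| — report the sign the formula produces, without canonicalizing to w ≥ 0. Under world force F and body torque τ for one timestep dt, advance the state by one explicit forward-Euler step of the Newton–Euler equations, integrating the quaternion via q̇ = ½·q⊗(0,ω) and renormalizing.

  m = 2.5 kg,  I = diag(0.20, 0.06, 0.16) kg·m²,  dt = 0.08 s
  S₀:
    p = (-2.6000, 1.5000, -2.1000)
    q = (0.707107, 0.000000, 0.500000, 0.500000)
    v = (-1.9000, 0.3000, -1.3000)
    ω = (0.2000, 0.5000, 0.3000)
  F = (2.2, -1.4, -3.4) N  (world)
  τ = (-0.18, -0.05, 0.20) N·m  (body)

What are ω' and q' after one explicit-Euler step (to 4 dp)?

ω' = (0.1220, 0.4301, 0.4070)
q' = (0.6909, 0.0017, 0.5180, 0.5043)

(τ − ω×Iω)/I = (-0.9750, -0.8733, 1.3375)
ω + α·dt = (0.1220, 0.4301, 0.4070)
Hamilton product q⊗(0,ω) = (-0.4000000, 0.0414214, 0.4535535, 0.1121321)
q + ½dt·q⊗(0,ω), renormalized = (0.6909, 0.0017, 0.5180, 0.5043)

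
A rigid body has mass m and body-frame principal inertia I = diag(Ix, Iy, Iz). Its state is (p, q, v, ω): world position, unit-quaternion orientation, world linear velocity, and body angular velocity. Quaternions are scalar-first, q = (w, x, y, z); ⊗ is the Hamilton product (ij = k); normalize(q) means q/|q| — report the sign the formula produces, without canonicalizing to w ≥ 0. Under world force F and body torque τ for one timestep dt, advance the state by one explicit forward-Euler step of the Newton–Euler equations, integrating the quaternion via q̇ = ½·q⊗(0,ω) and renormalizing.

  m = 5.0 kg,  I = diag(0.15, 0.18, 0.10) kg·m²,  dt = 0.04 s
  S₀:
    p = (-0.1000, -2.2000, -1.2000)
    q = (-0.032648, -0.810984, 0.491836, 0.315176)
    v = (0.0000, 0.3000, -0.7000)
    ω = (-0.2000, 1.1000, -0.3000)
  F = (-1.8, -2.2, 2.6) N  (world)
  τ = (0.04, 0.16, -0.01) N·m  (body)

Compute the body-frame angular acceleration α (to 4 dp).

gyro term ω×Iω = (0.0264, 0.0030, -0.0066)
angular accel α = (0.0907, 0.8722, -0.0340)

α = (0.0907, 0.8722, -0.0340)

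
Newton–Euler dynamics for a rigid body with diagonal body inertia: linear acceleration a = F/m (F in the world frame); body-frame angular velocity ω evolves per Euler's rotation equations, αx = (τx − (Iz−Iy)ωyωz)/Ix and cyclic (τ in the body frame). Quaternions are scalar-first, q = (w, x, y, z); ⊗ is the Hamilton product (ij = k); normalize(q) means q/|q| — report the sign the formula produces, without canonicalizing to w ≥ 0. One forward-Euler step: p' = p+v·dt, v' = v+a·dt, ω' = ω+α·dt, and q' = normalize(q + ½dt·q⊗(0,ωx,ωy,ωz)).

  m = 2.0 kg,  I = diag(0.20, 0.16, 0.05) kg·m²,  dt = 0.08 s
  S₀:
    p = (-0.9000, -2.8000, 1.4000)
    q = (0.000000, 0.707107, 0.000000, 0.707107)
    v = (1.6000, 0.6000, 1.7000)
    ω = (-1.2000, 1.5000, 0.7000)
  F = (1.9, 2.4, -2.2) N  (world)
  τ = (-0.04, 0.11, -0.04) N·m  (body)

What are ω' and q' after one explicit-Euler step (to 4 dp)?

precession coupling ω×(Iω) = (-0.1155, -0.1260, 0.0720)
(τ − ω×Iω)/I = (0.3775, 1.4750, -2.2400)
new body rate ω' = (-1.1698, 1.6180, 0.5208)
2q̇ = q⊗(0,ω) = (0.3535535, -1.0606605, -1.3435033, 1.0606605)
updated quaternion q' = (0.0141, 0.6625, -0.0536, 0.7470)

ω' = (-1.1698, 1.6180, 0.5208)
q' = (0.0141, 0.6625, -0.0536, 0.7470)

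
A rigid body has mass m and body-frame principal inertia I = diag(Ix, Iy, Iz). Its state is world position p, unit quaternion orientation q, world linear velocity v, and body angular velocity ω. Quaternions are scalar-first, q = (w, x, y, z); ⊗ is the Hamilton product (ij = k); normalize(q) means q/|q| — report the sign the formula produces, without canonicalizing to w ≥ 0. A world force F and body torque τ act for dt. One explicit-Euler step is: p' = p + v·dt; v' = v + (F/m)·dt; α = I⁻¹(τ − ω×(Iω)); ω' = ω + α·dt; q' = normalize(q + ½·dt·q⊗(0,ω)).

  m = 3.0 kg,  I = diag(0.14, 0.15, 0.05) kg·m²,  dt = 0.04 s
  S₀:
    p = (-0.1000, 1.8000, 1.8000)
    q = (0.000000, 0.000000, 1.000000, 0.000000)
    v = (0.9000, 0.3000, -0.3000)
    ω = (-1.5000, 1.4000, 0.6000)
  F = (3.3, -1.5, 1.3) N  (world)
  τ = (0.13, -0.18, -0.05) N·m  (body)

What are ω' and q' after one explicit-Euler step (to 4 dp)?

ω' = (-1.4389, 1.3736, 0.5768)
q' = (-0.0280, 0.0120, 0.9991, 0.0300)

angular accel α = (1.5286, -0.6600, -0.5800)
new body rate ω' = (-1.4389, 1.3736, 0.5768)
Hamilton product q⊗(0,ω) = (-1.4000000, 0.6000000, 0.0000000, 1.5000000)
q + ½dt·q⊗(0,ω), renormalized = (-0.0280, 0.0120, 0.9991, 0.0300)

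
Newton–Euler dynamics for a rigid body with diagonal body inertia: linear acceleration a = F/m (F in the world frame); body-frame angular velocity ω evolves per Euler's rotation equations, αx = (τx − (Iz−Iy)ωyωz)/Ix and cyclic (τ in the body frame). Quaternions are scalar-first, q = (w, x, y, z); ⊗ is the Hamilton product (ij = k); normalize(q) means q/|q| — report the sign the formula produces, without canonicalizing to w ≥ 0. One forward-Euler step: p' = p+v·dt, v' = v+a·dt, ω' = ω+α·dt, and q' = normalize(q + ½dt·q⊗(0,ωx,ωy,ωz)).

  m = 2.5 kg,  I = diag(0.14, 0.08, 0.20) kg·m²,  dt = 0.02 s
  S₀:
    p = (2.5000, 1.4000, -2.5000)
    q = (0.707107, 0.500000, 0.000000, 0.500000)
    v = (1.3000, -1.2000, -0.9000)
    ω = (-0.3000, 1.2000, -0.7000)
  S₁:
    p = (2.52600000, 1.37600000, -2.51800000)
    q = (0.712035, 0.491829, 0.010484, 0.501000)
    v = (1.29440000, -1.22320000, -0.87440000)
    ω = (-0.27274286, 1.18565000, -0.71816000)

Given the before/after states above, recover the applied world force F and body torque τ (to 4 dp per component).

Δω = ω₁−ω₀ = (0.02725714, -0.01435000, -0.01816000)
τ = I·(Δω/dt) + ω₀×(Iω₀) = (0.0900, -0.0700, -0.1600)
Δv = v₁−v₀ = (-0.00560000, -0.02320000, 0.02560000)
m·(v₁−v₀)/dt = (-0.7000, -2.9000, 3.2000)

F = (-0.7000, -2.9000, 3.2000)
τ = (0.0900, -0.0700, -0.1600)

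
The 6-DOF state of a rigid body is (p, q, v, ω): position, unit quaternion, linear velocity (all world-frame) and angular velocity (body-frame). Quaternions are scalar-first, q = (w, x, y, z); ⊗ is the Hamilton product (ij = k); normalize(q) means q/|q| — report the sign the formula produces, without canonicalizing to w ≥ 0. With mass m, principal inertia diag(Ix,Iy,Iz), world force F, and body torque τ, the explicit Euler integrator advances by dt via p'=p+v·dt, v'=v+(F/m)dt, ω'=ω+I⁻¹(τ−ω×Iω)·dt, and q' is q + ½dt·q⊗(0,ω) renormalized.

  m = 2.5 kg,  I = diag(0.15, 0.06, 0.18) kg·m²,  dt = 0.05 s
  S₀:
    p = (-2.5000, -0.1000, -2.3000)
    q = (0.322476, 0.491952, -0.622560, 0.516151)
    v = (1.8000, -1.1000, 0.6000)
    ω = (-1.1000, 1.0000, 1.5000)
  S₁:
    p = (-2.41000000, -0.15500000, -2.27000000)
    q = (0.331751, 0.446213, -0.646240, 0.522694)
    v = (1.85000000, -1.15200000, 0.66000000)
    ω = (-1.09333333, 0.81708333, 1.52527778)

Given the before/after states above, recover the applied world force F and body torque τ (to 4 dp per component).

F = (2.5000, -2.6000, 3.0000)
τ = (0.2000, -0.1700, 0.1900)

Δv = v₁−v₀ = (0.05000000, -0.05200000, 0.06000000)
F = m·Δv/dt = (2.5000, -2.6000, 3.0000)
rate change Δω = (0.00666667, -0.18291667, 0.02527778)
τ = I·(Δω/dt) + ω₀×(Iω₀) = (0.2000, -0.1700, 0.1900)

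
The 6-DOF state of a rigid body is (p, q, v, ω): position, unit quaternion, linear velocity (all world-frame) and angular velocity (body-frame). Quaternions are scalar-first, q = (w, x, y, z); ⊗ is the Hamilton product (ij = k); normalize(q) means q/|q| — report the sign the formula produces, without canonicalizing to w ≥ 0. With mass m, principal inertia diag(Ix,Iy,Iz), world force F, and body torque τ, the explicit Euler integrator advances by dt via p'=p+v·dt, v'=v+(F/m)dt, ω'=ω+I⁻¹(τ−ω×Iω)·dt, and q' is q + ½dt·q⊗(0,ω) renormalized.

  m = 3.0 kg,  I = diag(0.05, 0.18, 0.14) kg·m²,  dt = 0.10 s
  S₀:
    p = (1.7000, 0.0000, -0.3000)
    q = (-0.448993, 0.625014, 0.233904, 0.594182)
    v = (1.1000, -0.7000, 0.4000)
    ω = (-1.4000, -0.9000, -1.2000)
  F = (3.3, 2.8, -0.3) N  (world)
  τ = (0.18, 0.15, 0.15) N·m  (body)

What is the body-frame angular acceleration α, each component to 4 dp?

α = (4.4640, 1.6733, -0.0986)

precession coupling ω×(Iω) = (-0.0432, -0.1512, 0.1638)
α = I⁻¹(τ − ω×Iω) = (4.4640, 1.6733, -0.0986)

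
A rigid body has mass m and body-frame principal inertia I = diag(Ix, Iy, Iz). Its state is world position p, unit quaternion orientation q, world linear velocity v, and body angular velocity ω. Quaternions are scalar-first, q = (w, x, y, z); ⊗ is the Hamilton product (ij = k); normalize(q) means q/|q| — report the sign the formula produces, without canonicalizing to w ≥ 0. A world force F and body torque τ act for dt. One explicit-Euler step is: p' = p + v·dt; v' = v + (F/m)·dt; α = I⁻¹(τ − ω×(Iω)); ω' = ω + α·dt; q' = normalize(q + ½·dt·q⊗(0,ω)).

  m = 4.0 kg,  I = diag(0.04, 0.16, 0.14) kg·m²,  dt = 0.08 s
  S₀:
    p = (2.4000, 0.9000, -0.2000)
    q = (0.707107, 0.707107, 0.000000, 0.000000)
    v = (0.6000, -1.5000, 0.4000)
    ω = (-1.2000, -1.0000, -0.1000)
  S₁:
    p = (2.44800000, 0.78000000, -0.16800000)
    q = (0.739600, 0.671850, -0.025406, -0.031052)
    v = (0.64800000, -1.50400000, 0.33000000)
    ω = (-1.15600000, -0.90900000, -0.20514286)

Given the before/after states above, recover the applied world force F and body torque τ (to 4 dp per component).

v₁ − v₀ = (0.04800000, -0.00400000, -0.07000000)
applied force F = (2.4000, -0.2000, -3.5000)
ω₁ − ω₀ = (0.04400000, 0.09100000, -0.10514286)
ω₀×(Iω₀) = (-0.0020, -0.0120, 0.1440)
applied torque τ = (0.0200, 0.1700, -0.0400)

F = (2.4000, -0.2000, -3.5000)
τ = (0.0200, 0.1700, -0.0400)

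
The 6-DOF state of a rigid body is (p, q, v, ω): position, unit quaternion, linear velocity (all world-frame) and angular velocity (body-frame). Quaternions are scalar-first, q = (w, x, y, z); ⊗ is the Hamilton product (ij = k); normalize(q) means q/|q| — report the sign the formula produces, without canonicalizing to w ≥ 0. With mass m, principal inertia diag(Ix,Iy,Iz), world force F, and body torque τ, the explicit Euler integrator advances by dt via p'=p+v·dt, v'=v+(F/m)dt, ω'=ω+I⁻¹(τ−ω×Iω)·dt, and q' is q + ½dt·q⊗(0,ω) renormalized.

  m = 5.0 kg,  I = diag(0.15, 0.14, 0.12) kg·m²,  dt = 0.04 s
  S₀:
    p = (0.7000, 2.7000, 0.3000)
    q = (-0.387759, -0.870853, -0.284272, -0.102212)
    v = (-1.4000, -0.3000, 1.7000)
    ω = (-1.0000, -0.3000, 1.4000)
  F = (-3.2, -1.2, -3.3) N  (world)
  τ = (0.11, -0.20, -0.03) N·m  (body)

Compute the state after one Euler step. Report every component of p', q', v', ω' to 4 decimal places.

angular accel α = (0.6773, -1.1286, -0.2250)
new body rate ω' = (-0.9729, -0.3451, 1.3910)
Hamilton product q⊗(0,ω) = (-0.8130378, -0.0408854, 1.4377339, -0.5658787)
q + ½dt·q⊗(0,ω), renormalized = (-0.4038, -0.8711, -0.2554, -0.1135)
a = (-0.6400, -0.2400, -0.6600)
new position p' = (0.6440, 2.6880, 0.3680)
new velocity v' = (-1.4256, -0.3096, 1.6736)

p' = (0.6440, 2.6880, 0.3680)
q' = (-0.4038, -0.8711, -0.2554, -0.1135)
v' = (-1.4256, -0.3096, 1.6736)
ω' = (-0.9729, -0.3451, 1.3910)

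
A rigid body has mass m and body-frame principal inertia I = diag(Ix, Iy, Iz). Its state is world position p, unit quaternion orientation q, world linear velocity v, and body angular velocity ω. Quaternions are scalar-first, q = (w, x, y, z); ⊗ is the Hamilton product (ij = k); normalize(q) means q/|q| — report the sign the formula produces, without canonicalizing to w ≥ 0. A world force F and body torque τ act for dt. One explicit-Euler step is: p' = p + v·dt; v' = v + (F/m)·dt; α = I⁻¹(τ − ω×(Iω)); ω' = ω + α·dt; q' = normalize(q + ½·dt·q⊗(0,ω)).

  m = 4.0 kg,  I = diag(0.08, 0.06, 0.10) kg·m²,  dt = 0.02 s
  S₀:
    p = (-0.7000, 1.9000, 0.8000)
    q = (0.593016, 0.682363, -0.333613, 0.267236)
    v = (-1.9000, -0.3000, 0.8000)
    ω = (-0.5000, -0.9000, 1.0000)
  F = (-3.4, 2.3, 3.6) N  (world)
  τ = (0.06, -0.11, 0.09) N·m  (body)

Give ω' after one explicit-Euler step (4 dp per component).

α = I⁻¹(τ − ω×Iω) = (1.2000, -2.0000, 0.9900)
ω + α·dt = (-0.4760, -0.9400, 1.0198)

ω' = (-0.4760, -0.9400, 1.0198)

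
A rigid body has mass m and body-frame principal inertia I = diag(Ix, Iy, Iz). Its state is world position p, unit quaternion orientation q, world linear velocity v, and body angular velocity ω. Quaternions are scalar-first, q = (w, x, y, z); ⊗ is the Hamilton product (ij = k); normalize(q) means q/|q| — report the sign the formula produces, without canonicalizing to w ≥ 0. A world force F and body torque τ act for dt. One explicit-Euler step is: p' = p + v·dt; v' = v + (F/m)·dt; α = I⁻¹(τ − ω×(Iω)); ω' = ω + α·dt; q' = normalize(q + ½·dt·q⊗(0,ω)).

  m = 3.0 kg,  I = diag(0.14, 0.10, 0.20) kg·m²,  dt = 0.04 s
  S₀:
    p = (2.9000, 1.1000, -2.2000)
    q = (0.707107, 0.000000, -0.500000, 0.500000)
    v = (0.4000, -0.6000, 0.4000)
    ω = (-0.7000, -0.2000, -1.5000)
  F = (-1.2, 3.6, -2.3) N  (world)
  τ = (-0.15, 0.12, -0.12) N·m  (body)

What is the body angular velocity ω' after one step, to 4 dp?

gyro term ω×Iω = (0.0300, -0.0630, -0.0056)
α = I⁻¹(τ − ω×Iω) = (-1.2857, 1.8300, -0.5720)
ω + α·dt = (-0.7514, -0.1268, -1.5229)

ω' = (-0.7514, -0.1268, -1.5229)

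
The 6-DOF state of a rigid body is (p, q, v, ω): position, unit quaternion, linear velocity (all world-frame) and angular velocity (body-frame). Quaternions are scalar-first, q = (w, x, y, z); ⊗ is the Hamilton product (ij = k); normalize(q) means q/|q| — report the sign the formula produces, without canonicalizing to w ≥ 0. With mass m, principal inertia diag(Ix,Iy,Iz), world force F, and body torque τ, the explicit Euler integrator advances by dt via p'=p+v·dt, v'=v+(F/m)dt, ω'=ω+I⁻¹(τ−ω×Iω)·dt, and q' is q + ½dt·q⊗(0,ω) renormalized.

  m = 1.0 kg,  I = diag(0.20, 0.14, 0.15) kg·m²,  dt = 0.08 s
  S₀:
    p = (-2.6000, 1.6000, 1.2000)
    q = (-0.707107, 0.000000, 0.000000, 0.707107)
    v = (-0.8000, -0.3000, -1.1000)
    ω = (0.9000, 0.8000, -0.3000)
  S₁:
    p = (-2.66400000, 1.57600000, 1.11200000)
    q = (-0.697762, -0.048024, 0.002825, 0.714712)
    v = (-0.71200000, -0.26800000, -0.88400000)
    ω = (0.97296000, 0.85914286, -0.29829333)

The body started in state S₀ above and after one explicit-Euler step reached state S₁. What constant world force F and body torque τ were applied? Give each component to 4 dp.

F = (1.1000, 0.4000, 2.7000)
τ = (0.1800, 0.0900, -0.0400)

Δω = ω₁−ω₀ = (0.07296000, 0.05914286, 0.00170667)
applied torque τ = (0.1800, 0.0900, -0.0400)
velocity change Δv = (0.08800000, 0.03200000, 0.21600000)
m·(v₁−v₀)/dt = (1.1000, 0.4000, 2.7000)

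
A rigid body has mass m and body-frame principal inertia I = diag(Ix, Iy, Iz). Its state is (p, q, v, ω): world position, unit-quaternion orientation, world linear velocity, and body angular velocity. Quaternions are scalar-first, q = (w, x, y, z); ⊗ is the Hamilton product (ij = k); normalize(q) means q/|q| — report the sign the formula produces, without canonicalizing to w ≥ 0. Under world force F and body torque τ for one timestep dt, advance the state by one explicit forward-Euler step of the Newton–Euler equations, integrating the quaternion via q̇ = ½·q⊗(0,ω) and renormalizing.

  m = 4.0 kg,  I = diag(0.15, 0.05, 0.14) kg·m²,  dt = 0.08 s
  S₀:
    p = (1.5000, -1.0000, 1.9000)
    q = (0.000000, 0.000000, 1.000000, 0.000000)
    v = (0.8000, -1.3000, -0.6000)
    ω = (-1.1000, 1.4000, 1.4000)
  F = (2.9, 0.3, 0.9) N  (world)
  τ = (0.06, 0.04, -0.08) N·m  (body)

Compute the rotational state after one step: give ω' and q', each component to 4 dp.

ω' = (-1.1621, 1.4886, 1.2663)
q' = (-0.0558, 0.0558, 0.9959, 0.0438)

precession coupling ω×(Iω) = (0.1764, -0.0154, 0.1540)
α = I⁻¹(τ − ω×Iω) = (-0.7760, 1.1080, -1.6714)
ω' = ω + α·dt = (-1.1621, 1.4886, 1.2663)
q⊗(0,ω) = (-1.4000000, 1.4000000, 0.0000000, 1.1000000)
q' = normalize(q + ½dt·q⊗(0,ω)) = (-0.0558, 0.0558, 0.9959, 0.0438)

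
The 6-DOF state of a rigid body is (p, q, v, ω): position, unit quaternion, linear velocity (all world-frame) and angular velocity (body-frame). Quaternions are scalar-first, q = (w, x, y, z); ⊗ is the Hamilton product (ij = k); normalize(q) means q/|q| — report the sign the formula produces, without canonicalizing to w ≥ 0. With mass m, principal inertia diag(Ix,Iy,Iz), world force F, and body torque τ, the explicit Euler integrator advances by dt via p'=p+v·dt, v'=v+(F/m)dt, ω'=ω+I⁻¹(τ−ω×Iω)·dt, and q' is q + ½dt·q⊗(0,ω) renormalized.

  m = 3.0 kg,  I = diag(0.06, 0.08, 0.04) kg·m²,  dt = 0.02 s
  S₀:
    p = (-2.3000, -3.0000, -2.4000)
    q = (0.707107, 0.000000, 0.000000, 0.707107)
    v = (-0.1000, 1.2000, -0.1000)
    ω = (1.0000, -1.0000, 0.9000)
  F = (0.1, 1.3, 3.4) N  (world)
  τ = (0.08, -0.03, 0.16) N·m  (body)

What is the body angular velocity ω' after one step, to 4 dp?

angular accel α = (0.7333, -0.6000, 4.5000)
new body rate ω' = (1.0147, -1.0120, 0.9900)

ω' = (1.0147, -1.0120, 0.9900)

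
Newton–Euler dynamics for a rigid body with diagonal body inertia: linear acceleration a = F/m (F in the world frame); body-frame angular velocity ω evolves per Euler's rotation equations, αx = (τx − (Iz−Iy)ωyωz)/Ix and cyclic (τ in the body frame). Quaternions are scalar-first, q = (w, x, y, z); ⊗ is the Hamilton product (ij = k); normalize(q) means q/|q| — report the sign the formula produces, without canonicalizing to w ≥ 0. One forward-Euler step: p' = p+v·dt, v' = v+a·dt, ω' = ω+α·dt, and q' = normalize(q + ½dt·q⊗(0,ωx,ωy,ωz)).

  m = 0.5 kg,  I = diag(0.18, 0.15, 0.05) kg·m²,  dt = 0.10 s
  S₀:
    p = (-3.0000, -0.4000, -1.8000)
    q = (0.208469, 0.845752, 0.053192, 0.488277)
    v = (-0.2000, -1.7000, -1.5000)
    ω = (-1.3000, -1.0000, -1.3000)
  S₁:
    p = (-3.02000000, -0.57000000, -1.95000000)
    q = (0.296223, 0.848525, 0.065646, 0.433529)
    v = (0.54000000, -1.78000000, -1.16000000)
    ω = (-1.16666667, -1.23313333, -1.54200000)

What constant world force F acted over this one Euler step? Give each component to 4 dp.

v₁ − v₀ = (0.74000000, -0.08000000, 0.34000000)
F = m·Δv/dt = (3.7000, -0.4000, 1.7000)

F = (3.7000, -0.4000, 1.7000)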